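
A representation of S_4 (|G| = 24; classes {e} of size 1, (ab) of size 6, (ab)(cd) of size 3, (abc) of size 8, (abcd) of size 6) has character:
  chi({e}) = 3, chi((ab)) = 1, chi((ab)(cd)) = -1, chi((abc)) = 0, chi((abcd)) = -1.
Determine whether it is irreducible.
Irreducible: <chi, chi> = 1.

Working: <chi, chi> = (1/|G|) sum_C |C| * |chi(C)|^2 = (1/24)[1*|3|^2 + 6*|1|^2 + 3*|-1|^2 + 8*|0|^2 + 6*|-1|^2]
  = (1/24)[(9) + (6) + (3) + (0) + (6)] = 24/24 = 1.
A character is irreducible iff <chi, chi> = 1, so this representation is irreducible.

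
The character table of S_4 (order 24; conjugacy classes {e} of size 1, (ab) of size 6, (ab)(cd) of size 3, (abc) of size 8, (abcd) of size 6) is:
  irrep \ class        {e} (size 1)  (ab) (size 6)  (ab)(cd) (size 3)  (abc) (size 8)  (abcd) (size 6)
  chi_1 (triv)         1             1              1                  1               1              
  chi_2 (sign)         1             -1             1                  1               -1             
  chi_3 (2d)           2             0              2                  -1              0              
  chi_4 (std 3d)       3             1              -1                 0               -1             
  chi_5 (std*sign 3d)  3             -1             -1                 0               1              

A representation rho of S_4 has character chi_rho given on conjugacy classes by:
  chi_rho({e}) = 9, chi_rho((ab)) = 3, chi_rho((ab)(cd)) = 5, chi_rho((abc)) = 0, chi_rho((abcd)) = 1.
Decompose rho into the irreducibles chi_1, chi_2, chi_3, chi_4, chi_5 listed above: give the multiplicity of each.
Multiplicities: chi_1: 2, chi_2: 0, chi_3: 2, chi_4: 1, chi_5: 0.

Working: Use <chi_rho, chi> = (1/|G|) sum_C |C| * chi_rho(C) * conj(chi(C)) with |G| = 24 for each irreducible chi in the table:
  <chi_rho, chi_1> = (1/24)[1*(9)*conj(1) + 6*(3)*conj(1) + 3*(5)*conj(1) + 8*(0)*conj(1) + 6*(1)*conj(1)]
      = (1/24)[(9) + (18) + (15) + (0) + (6)] = 48/24 = 2
  <chi_rho, chi_2> = (1/24)[1*(9)*conj(1) + 6*(3)*conj(-1) + 3*(5)*conj(1) + 8*(0)*conj(1) + 6*(1)*conj(-1)]
      = (1/24)[(9) + (-18) + (15) + (0) + (-6)] = 0/24 = 0
  <chi_rho, chi_3> = (1/24)[1*(9)*conj(2) + 6*(3)*conj(0) + 3*(5)*conj(2) + 8*(0)*conj(-1) + 6*(1)*conj(0)]
      = (1/24)[(18) + (0) + (30) + (0) + (0)] = 48/24 = 2
  <chi_rho, chi_4> = (1/24)[1*(9)*conj(3) + 6*(3)*conj(1) + 3*(5)*conj(-1) + 8*(0)*conj(0) + 6*(1)*conj(-1)]
      = (1/24)[(27) + (18) + (-15) + (0) + (-6)] = 24/24 = 1
  <chi_rho, chi_5> = (1/24)[1*(9)*conj(3) + 6*(3)*conj(-1) + 3*(5)*conj(-1) + 8*(0)*conj(0) + 6*(1)*conj(1)]
      = (1/24)[(27) + (-18) + (-15) + (0) + (6)] = 0/24 = 0
Dimension check: dim(rho) = sum (mult * dim) = 2*1 + 0*1 + 2*2 + 1*3 + 0*3 = 9 = chi_rho(e) = 9.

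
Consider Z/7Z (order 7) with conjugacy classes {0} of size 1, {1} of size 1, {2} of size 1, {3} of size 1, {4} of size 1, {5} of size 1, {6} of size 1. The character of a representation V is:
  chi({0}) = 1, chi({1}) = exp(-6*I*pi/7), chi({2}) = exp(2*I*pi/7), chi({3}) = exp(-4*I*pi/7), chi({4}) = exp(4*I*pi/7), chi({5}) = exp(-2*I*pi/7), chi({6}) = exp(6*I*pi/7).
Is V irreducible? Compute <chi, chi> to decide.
Irreducible: <chi, chi> = 1.

Why: <chi, chi> = (1/|G|) sum_C |C| * |chi(C)|^2 = (1/7)[1*|1|^2 + 1*|exp(-6*I*pi/7)|^2 + 1*|exp(2*I*pi/7)|^2 + 1*|exp(-4*I*pi/7)|^2 + 1*|exp(4*I*pi/7)|^2 + 1*|exp(-2*I*pi/7)|^2 + 1*|exp(6*I*pi/7)|^2]
  = (1/7)[(1) + (1) + (1) + (1) + (1) + (1) + (1)] = 7/7 = 1.
(Exp terms are combined using exp(i*s)*conj(exp(i*t)) = exp(i*(s-t)), and sums of them are collapsed using the identity that for every m > 1 the m distinct m-th roots of unity sum to 0, e.g. 1 + exp(2*I*pi/3) + exp(-2*I*pi/3) = 0.)
A character is irreducible iff <chi, chi> = 1, so this representation is irreducible.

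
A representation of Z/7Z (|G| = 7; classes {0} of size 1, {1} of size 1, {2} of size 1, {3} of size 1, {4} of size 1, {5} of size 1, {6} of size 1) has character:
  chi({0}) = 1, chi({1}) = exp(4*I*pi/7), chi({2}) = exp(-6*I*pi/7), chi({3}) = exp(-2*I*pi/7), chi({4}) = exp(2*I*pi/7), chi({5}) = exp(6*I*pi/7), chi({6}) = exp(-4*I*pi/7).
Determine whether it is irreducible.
Irreducible: <chi, chi> = 1.

Proof sketch: <chi, chi> = (1/|G|) sum_C |C| * |chi(C)|^2 = (1/7)[1*|1|^2 + 1*|exp(4*I*pi/7)|^2 + 1*|exp(-6*I*pi/7)|^2 + 1*|exp(-2*I*pi/7)|^2 + 1*|exp(2*I*pi/7)|^2 + 1*|exp(6*I*pi/7)|^2 + 1*|exp(-4*I*pi/7)|^2]
  = (1/7)[(1) + (1) + (1) + (1) + (1) + (1) + (1)] = 7/7 = 1.
(Exp terms are combined using exp(i*s)*conj(exp(i*t)) = exp(i*(s-t)), and sums of them are collapsed using the identity that for every m > 1 the m distinct m-th roots of unity sum to 0, e.g. 1 + exp(2*I*pi/3) + exp(-2*I*pi/3) = 0.)
A character is irreducible iff <chi, chi> = 1, so this representation is irreducible.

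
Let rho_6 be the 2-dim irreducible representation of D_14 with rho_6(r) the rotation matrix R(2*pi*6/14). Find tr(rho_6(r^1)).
chi_{rho_6}(r^1) = 2*cos(2*pi*6*1/14) = -2*cos(pi/7)

Details: rho_6(r^1) is rotation by angle 2*pi*6*1/14, whose trace is 2*cos(2*pi*6*1/14) = -2*cos(pi/7).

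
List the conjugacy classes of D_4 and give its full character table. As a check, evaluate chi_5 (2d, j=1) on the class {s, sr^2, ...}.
Conjugacy classes: {e} of size 1, {r^2} of size 1, {r^1, r^3} of size 2, {s, sr^2, ...} of size 2, {sr, sr^3, ...} of size 2.
Character table:
  irrep \ class              {e} (size 1)  {r^2} (size 1)  {r^1, r^3} (size 2)  {s, sr^2, ...} (size 2)  {sr, sr^3, ...} (size 2)
  chi_1 (triv)               1             1               1                    1                        1                       
  chi_2 (sign: r->1, s->-1)  1             1               1                    -1                       -1                      
  chi_3 (r->-1, s->1)        1             1               -1                   1                        -1                      
  chi_4 (r->-1, s->-1)       1             1               -1                   -1                       1                       
  chi_5 (2d, j=1)            2             -2              0                    0                        0                       

Spot check: chi_5 (2d, j=1) on {s, sr^2, ...} = 0.

Solution. D_4 has order 2*4 = 8 with 5 conjugacy classes, hence 5 irreducibles. Sum of squared dims 1 + 1 + 1 + 1 + 4 = 8 = |G|. Linear characters come from the abelianisation; the 2-dimensional irreps have character r^k -> 2*cos(2*pi*j*k/4), reflections -> 0.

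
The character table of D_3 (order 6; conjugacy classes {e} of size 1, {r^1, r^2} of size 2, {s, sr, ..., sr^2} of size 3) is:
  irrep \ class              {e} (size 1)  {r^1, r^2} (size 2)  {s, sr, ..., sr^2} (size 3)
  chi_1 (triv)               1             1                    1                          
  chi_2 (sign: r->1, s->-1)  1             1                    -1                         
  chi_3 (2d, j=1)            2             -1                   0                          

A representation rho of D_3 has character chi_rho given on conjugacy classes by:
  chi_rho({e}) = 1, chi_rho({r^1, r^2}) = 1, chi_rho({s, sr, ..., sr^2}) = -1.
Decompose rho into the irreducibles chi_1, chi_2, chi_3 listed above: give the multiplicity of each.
Multiplicities: chi_1: 0, chi_2: 1, chi_3: 0.

Solution. Use <chi_rho, chi> = (1/|G|) sum_C |C| * chi_rho(C) * conj(chi(C)) with |G| = 6 for each irreducible chi in the table:
  <chi_rho, chi_1> = (1/6)[1*(1)*conj(1) + 2*(1)*conj(1) + 3*(-1)*conj(1)]
      = (1/6)[(1) + (2) + (-3)] = 0/6 = 0
  <chi_rho, chi_2> = (1/6)[1*(1)*conj(1) + 2*(1)*conj(1) + 3*(-1)*conj(-1)]
      = (1/6)[(1) + (2) + (3)] = 6/6 = 1
  <chi_rho, chi_3> = (1/6)[1*(1)*conj(2) + 2*(1)*conj(-1) + 3*(-1)*conj(0)]
      = (1/6)[(2) + (-2) + (0)] = 0/6 = 0
Dimension check: dim(rho) = sum (mult * dim) = 0*1 + 1*1 + 0*2 = 1 = chi_rho(e) = 1.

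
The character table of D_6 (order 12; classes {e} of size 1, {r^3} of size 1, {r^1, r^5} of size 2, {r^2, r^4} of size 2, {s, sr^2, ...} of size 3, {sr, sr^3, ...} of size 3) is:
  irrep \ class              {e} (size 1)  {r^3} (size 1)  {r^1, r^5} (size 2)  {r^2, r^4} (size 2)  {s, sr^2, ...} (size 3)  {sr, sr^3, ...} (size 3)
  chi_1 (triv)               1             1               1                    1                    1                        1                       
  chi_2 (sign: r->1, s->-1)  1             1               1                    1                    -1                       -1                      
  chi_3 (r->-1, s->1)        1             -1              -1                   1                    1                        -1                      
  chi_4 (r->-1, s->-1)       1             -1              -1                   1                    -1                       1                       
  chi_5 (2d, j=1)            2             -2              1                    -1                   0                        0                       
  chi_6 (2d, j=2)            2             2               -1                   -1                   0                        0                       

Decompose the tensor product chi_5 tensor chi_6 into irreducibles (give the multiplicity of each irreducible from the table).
chi_5 tensor chi_6 = chi_3 + chi_4 + chi_5 (all other irreducibles have multiplicity 0).

Derivation: The character of a tensor product is the pointwise product (chi_5 * chi_6)(C) = chi_5(C) * chi_6(C):
  {e}: (2)*(2), {r^3}: (-2)*(2), {r^1, r^5}: (1)*(-1), {r^2, r^4}: (-1)*(-1), {s, sr^2, ...}: (0)*(0), {sr, sr^3, ...}: (0)*(0)
so (chi_5 * chi_6) takes values
  {e} -> 4, {r^3} -> -4, {r^1, r^5} -> -1, {r^2, r^4} -> 1, {s, sr^2, ...} -> 0, {sr, sr^3, ...} -> 0.
Now take the inner product of this character with each irreducible chi from the table, <chi_5*chi_6, chi> = (1/12) sum_C |C| (chi_5*chi_6)(C) conj(chi(C)):
  <chi_5*chi_6, chi_1> = (1/12)[1*(4)*conj(1) + 1*(-4)*conj(1) + 2*(-1)*conj(1) + 2*(1)*conj(1) + 3*(0)*conj(1) + 3*(0)*conj(1)]
      = (1/12)[(4) + (-4) + (-2) + (2) + (0) + (0)] = 0/12 = 0
  <chi_5*chi_6, chi_2> = (1/12)[1*(4)*conj(1) + 1*(-4)*conj(1) + 2*(-1)*conj(1) + 2*(1)*conj(1) + 3*(0)*conj(-1) + 3*(0)*conj(-1)]
      = (1/12)[(4) + (-4) + (-2) + (2) + (0) + (0)] = 0/12 = 0
  <chi_5*chi_6, chi_3> = (1/12)[1*(4)*conj(1) + 1*(-4)*conj(-1) + 2*(-1)*conj(-1) + 2*(1)*conj(1) + 3*(0)*conj(1) + 3*(0)*conj(-1)]
      = (1/12)[(4) + (4) + (2) + (2) + (0) + (0)] = 12/12 = 1
  <chi_5*chi_6, chi_4> = (1/12)[1*(4)*conj(1) + 1*(-4)*conj(-1) + 2*(-1)*conj(-1) + 2*(1)*conj(1) + 3*(0)*conj(-1) + 3*(0)*conj(1)]
      = (1/12)[(4) + (4) + (2) + (2) + (0) + (0)] = 12/12 = 1
  <chi_5*chi_6, chi_5> = (1/12)[1*(4)*conj(2) + 1*(-4)*conj(-2) + 2*(-1)*conj(1) + 2*(1)*conj(-1) + 3*(0)*conj(0) + 3*(0)*conj(0)]
      = (1/12)[(8) + (8) + (-2) + (-2) + (0) + (0)] = 12/12 = 1
  <chi_5*chi_6, chi_6> = (1/12)[1*(4)*conj(2) + 1*(-4)*conj(2) + 2*(-1)*conj(-1) + 2*(1)*conj(-1) + 3*(0)*conj(0) + 3*(0)*conj(0)]
      = (1/12)[(8) + (-8) + (2) + (-2) + (0) + (0)] = 0/12 = 0
Hence the multiplicities are chi_3: 1, chi_4: 1, chi_5: 1. Dimension check: dim(chi_5)*dim(chi_6) = 2*2 = 4 and sum (mult * dim) = 1*1 + 1*1 + 1*2 = 4.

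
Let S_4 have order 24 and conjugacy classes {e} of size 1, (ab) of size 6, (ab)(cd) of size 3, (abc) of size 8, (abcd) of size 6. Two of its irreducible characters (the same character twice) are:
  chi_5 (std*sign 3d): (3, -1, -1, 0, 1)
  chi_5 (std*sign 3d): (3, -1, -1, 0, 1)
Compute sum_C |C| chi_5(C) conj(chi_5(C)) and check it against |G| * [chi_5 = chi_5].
Sum = 24 = |G| = 24; so <chi_5, chi_5> = 1 (norm-1 confirms irreducibility).

Compute term by term over conjugacy classes (|C| * chi_5(C) * conj(chi_5(C))):
  1*(3)*conj(3) + 6*(-1)*conj(-1) + 3*(-1)*conj(-1) + 8*(0)*conj(0) + 6*(1)*conj(1)
  = (9) + (6) + (3) + (0) + (6)
  = 24.
Dividing by |G| = 24 gives 24/24 = 1, matching the row-orthogonality relation <chi_5, chi_5> = [chi_5 = chi_5].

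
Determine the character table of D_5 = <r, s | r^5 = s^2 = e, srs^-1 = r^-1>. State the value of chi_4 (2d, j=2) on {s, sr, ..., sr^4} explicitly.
Conjugacy classes: {e} of size 1, {r^1, r^4} of size 2, {r^2, r^3} of size 2, {s, sr, ..., sr^4} of size 5.
Character table:
  irrep \ class              {e} (size 1)  {r^1, r^4} (size 2)  {r^2, r^3} (size 2)  {s, sr, ..., sr^4} (size 5)
  chi_1 (triv)               1             1                    1                    1                          
  chi_2 (sign: r->1, s->-1)  1             1                    1                    -1                         
  chi_3 (2d, j=1)            2             -1/2 + sqrt(5)/2     -sqrt(5)/2 - 1/2     0                          
  chi_4 (2d, j=2)            2             -sqrt(5)/2 - 1/2     -1/2 + sqrt(5)/2     0                          

Spot check: chi_4 (2d, j=2) on {s, sr, ..., sr^4} = 0.

Details: D_5 has order 2*5 = 10 with 4 conjugacy classes, hence 4 irreducibles. Sum of squared dims 1 + 1 + 4 + 4 = 10 = |G|. Linear characters come from the abelianisation; the 2-dimensional irreps have character r^k -> 2*cos(2*pi*j*k/5), reflections -> 0.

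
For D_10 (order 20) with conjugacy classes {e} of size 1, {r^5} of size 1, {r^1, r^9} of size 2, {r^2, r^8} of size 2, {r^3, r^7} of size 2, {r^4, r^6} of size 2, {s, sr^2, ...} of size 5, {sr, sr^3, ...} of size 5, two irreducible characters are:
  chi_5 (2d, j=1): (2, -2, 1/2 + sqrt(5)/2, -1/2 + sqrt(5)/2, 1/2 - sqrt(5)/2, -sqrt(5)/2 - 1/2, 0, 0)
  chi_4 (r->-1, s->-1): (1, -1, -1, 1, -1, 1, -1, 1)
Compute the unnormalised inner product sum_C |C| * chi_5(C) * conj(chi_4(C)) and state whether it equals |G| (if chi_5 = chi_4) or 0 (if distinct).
Sum = 0; so <chi_5, chi_4> = 0 (distinct irreducibles are orthogonal).

Compute term by term over conjugacy classes (|C| * chi_5(C) * conj(chi_4(C))):
  1*(2)*conj(1) + 1*(-2)*conj(-1) + 2*(1/2 + sqrt(5)/2)*conj(-1) + 2*(-1/2 + sqrt(5)/2)*conj(1) + 2*(1/2 - sqrt(5)/2)*conj(-1) + 2*(-sqrt(5)/2 - 1/2)*conj(1) + 5*(0)*conj(-1) + 5*(0)*conj(1)
  = (2) + (2) + (-sqrt(5) - 1) + (-1 + sqrt(5)) + (-1 + sqrt(5)) + (-sqrt(5) - 1) + (0) + (0)
  = 0.
Dividing by |G| = 20 gives 0/20 = 0, matching the row-orthogonality relation <chi_5, chi_4> = [chi_5 = chi_4].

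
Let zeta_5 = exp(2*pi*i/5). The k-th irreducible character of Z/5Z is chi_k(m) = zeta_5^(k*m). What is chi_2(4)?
chi_2(4) = zeta_5^8 = exp(-4*I*pi/5)

Proof sketch: chi_2(4) = zeta_5^(2*4) = zeta_5^8. Since zeta_5^5 = 1, this equals zeta_5^3 = exp(2*pi*i*3/5) = exp(-4*I*pi/5).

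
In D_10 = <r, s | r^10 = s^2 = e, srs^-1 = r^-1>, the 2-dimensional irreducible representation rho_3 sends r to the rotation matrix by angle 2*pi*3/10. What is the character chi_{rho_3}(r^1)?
chi_{rho_3}(r^1) = 2*cos(2*pi*3*1/10) = 1/2 - sqrt(5)/2

Why: rho_3(r^1) is rotation by angle 2*pi*3*1/10, whose trace is 2*cos(2*pi*3*1/10) = 1/2 - sqrt(5)/2.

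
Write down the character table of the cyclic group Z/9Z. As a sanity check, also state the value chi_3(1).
Character table of Z/9Z (irreps indexed chi_0,...,chi_8 with chi_k(m) = zeta_9^(k*m), zeta_9 = exp(2*pi*i/9)):
  irrep \ class  {0} (size 1)  {1} (size 1)    {2} (size 1)    {3} (size 1)    {4} (size 1)    {5} (size 1)    {6} (size 1)    {7} (size 1)    {8} (size 1)  
  chi_0          1             1               1               1               1               1               1               1               1             
  chi_1          1             exp(2*I*pi/9)   exp(4*I*pi/9)   exp(2*I*pi/3)   exp(8*I*pi/9)   exp(-8*I*pi/9)  exp(-2*I*pi/3)  exp(-4*I*pi/9)  exp(-2*I*pi/9)
  chi_2          1             exp(4*I*pi/9)   exp(8*I*pi/9)   exp(-2*I*pi/3)  exp(-2*I*pi/9)  exp(2*I*pi/9)   exp(2*I*pi/3)   exp(-8*I*pi/9)  exp(-4*I*pi/9)
  chi_3          1             exp(2*I*pi/3)   exp(-2*I*pi/3)  1               exp(2*I*pi/3)   exp(-2*I*pi/3)  1               exp(2*I*pi/3)   exp(-2*I*pi/3)
  chi_4          1             exp(8*I*pi/9)   exp(-2*I*pi/9)  exp(2*I*pi/3)   exp(-4*I*pi/9)  exp(4*I*pi/9)   exp(-2*I*pi/3)  exp(2*I*pi/9)   exp(-8*I*pi/9)
  chi_5          1             exp(-8*I*pi/9)  exp(2*I*pi/9)   exp(-2*I*pi/3)  exp(4*I*pi/9)   exp(-4*I*pi/9)  exp(2*I*pi/3)   exp(-2*I*pi/9)  exp(8*I*pi/9) 
  chi_6          1             exp(-2*I*pi/3)  exp(2*I*pi/3)   1               exp(-2*I*pi/3)  exp(2*I*pi/3)   1               exp(-2*I*pi/3)  exp(2*I*pi/3) 
  chi_7          1             exp(-4*I*pi/9)  exp(-8*I*pi/9)  exp(2*I*pi/3)   exp(2*I*pi/9)   exp(-2*I*pi/9)  exp(-2*I*pi/3)  exp(8*I*pi/9)   exp(4*I*pi/9) 
  chi_8          1             exp(-2*I*pi/9)  exp(-4*I*pi/9)  exp(-2*I*pi/3)  exp(-8*I*pi/9)  exp(8*I*pi/9)   exp(2*I*pi/3)   exp(4*I*pi/9)   exp(2*I*pi/9) 

Spot check: chi_3(1) = zeta_9^(3*1) = zeta_9^3 = exp(2*I*pi/3).

Derivation: Z/9Z is abelian, so all 9 irreducible complex representations are 1-dimensional. They are given by chi_k(m) = zeta_9^(k*m) for k = 0,...,8. Row orthogonality: sum_m chi_k(m) conj(chi_l(m)) = 9 * [k = l].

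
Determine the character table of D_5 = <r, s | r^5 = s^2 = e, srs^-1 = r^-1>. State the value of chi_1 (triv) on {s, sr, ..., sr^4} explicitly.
Conjugacy classes: {e} of size 1, {r^1, r^4} of size 2, {r^2, r^3} of size 2, {s, sr, ..., sr^4} of size 5.
Character table:
  irrep \ class              {e} (size 1)  {r^1, r^4} (size 2)  {r^2, r^3} (size 2)  {s, sr, ..., sr^4} (size 5)
  chi_1 (triv)               1             1                    1                    1                          
  chi_2 (sign: r->1, s->-1)  1             1                    1                    -1                         
  chi_3 (2d, j=1)            2             -1/2 + sqrt(5)/2     -sqrt(5)/2 - 1/2     0                          
  chi_4 (2d, j=2)            2             -sqrt(5)/2 - 1/2     -1/2 + sqrt(5)/2     0                          

Spot check: chi_1 (triv) on {s, sr, ..., sr^4} = 1.

Proof sketch: D_5 has order 2*5 = 10 with 4 conjugacy classes, hence 4 irreducibles. Sum of squared dims 1 + 1 + 4 + 4 = 10 = |G|. Linear characters come from the abelianisation; the 2-dimensional irreps have character r^k -> 2*cos(2*pi*j*k/5), reflections -> 0.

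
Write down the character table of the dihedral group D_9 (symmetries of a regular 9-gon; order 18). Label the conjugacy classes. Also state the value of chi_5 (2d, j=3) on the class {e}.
Conjugacy classes: {e} of size 1, {r^1, r^8} of size 2, {r^2, r^7} of size 2, {r^3, r^6} of size 2, {r^4, r^5} of size 2, {s, sr, ..., sr^8} of size 9.
Character table:
  irrep \ class              {e} (size 1)  {r^1, r^8} (size 2)  {r^2, r^7} (size 2)  {r^3, r^6} (size 2)  {r^4, r^5} (size 2)  {s, sr, ..., sr^8} (size 9)
  chi_1 (triv)               1             1                    1                    1                    1                    1                          
  chi_2 (sign: r->1, s->-1)  1             1                    1                    1                    1                    -1                         
  chi_3 (2d, j=1)            2             2*cos(2*pi/9)        2*cos(4*pi/9)        -1                   -2*cos(pi/9)         0                          
  chi_4 (2d, j=2)            2             2*cos(4*pi/9)        -2*cos(pi/9)         -1                   2*cos(2*pi/9)        0                          
  chi_5 (2d, j=3)            2             -1                   -1                   2                    -1                   0                          
  chi_6 (2d, j=4)            2             -2*cos(pi/9)         2*cos(2*pi/9)        -1                   2*cos(4*pi/9)        0                          

Spot check: chi_5 (2d, j=3) on {e} = 2.

Proof sketch: D_9 has order 2*9 = 18 with 6 conjugacy classes, hence 6 irreducibles. Sum of squared dims 1 + 1 + 4 + 4 + 4 + 4 = 18 = |G|. Linear characters come from the abelianisation; the 2-dimensional irreps have character r^k -> 2*cos(2*pi*j*k/9), reflections -> 0.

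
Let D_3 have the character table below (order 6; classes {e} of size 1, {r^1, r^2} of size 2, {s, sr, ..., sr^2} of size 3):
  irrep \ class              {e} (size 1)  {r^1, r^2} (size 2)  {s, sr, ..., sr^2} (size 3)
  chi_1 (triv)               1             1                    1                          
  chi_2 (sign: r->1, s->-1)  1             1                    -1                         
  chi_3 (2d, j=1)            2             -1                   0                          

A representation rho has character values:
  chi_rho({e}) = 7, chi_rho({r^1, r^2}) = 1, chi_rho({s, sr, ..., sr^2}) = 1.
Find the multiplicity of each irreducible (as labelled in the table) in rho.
Multiplicities: chi_1: 2, chi_2: 1, chi_3: 2.

Use <chi_rho, chi> = (1/|G|) sum_C |C| * chi_rho(C) * conj(chi(C)) with |G| = 6 for each irreducible chi in the table:
  <chi_rho, chi_1> = (1/6)[1*(7)*conj(1) + 2*(1)*conj(1) + 3*(1)*conj(1)]
      = (1/6)[(7) + (2) + (3)] = 12/6 = 2
  <chi_rho, chi_2> = (1/6)[1*(7)*conj(1) + 2*(1)*conj(1) + 3*(1)*conj(-1)]
      = (1/6)[(7) + (2) + (-3)] = 6/6 = 1
  <chi_rho, chi_3> = (1/6)[1*(7)*conj(2) + 2*(1)*conj(-1) + 3*(1)*conj(0)]
      = (1/6)[(14) + (-2) + (0)] = 12/6 = 2
Dimension check: dim(rho) = sum (mult * dim) = 2*1 + 1*1 + 2*2 = 7 = chi_rho(e) = 7.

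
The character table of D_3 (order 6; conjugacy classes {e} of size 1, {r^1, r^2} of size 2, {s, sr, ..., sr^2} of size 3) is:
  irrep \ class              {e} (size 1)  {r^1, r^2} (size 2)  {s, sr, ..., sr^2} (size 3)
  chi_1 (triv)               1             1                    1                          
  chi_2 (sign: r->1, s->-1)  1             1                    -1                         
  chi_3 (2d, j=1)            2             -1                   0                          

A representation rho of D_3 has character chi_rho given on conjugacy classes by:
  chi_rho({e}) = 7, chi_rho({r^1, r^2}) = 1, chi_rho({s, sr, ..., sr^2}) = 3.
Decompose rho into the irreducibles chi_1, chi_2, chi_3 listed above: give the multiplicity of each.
Multiplicities: chi_1: 3, chi_2: 0, chi_3: 2.

Reasoning: Use <chi_rho, chi> = (1/|G|) sum_C |C| * chi_rho(C) * conj(chi(C)) with |G| = 6 for each irreducible chi in the table:
  <chi_rho, chi_1> = (1/6)[1*(7)*conj(1) + 2*(1)*conj(1) + 3*(3)*conj(1)]
      = (1/6)[(7) + (2) + (9)] = 18/6 = 3
  <chi_rho, chi_2> = (1/6)[1*(7)*conj(1) + 2*(1)*conj(1) + 3*(3)*conj(-1)]
      = (1/6)[(7) + (2) + (-9)] = 0/6 = 0
  <chi_rho, chi_3> = (1/6)[1*(7)*conj(2) + 2*(1)*conj(-1) + 3*(3)*conj(0)]
      = (1/6)[(14) + (-2) + (0)] = 12/6 = 2
Dimension check: dim(rho) = sum (mult * dim) = 3*1 + 0*1 + 2*2 = 7 = chi_rho(e) = 7.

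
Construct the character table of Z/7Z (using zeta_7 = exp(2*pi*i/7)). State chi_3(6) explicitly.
Character table of Z/7Z (irreps indexed chi_0,...,chi_6 with chi_k(m) = zeta_7^(k*m), zeta_7 = exp(2*pi*i/7)):
  irrep \ class  {0} (size 1)  {1} (size 1)    {2} (size 1)    {3} (size 1)    {4} (size 1)    {5} (size 1)    {6} (size 1)  
  chi_0          1             1               1               1               1               1               1             
  chi_1          1             exp(2*I*pi/7)   exp(4*I*pi/7)   exp(6*I*pi/7)   exp(-6*I*pi/7)  exp(-4*I*pi/7)  exp(-2*I*pi/7)
  chi_2          1             exp(4*I*pi/7)   exp(-6*I*pi/7)  exp(-2*I*pi/7)  exp(2*I*pi/7)   exp(6*I*pi/7)   exp(-4*I*pi/7)
  chi_3          1             exp(6*I*pi/7)   exp(-2*I*pi/7)  exp(4*I*pi/7)   exp(-4*I*pi/7)  exp(2*I*pi/7)   exp(-6*I*pi/7)
  chi_4          1             exp(-6*I*pi/7)  exp(2*I*pi/7)   exp(-4*I*pi/7)  exp(4*I*pi/7)   exp(-2*I*pi/7)  exp(6*I*pi/7) 
  chi_5          1             exp(-4*I*pi/7)  exp(6*I*pi/7)   exp(2*I*pi/7)   exp(-2*I*pi/7)  exp(-6*I*pi/7)  exp(4*I*pi/7) 
  chi_6          1             exp(-2*I*pi/7)  exp(-4*I*pi/7)  exp(-6*I*pi/7)  exp(6*I*pi/7)   exp(4*I*pi/7)   exp(2*I*pi/7) 

Spot check: chi_3(6) = zeta_7^(3*6) = zeta_7^18 = exp(-6*I*pi/7).

Explanation: Z/7Z is abelian, so all 7 irreducible complex representations are 1-dimensional. They are given by chi_k(m) = zeta_7^(k*m) for k = 0,...,6. Row orthogonality: sum_m chi_k(m) conj(chi_l(m)) = 7 * [k = l].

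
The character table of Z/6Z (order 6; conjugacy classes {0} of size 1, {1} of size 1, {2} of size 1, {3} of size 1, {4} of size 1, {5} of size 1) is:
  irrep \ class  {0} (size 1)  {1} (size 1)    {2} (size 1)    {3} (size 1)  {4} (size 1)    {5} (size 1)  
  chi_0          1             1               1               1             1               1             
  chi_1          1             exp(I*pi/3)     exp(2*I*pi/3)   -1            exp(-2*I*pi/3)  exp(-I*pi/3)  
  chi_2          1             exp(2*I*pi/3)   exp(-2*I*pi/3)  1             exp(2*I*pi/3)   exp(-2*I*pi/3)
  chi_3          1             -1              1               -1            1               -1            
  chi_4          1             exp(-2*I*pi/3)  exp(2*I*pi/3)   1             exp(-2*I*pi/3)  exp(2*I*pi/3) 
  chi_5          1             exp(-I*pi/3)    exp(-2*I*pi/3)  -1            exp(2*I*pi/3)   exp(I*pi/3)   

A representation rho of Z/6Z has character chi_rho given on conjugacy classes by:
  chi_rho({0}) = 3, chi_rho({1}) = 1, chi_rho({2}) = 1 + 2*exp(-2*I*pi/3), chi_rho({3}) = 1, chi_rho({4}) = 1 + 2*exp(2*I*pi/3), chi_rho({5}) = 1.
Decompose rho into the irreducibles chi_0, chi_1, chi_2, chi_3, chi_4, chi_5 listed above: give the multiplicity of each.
Multiplicities: chi_0: 1, chi_1: 0, chi_2: 1, chi_3: 0, chi_4: 0, chi_5: 1.

Proof sketch: Use <chi_rho, chi> = (1/|G|) sum_C |C| * chi_rho(C) * conj(chi(C)) with |G| = 6 for each irreducible chi in the table:
  <chi_rho, chi_0> = (1/6)[1*(3)*conj(1) + 1*(1)*conj(1) + 1*(1 + 2*exp(-2*I*pi/3))*conj(1) + 1*(1)*conj(1) + 1*(1 + 2*exp(2*I*pi/3))*conj(1) + 1*(1)*conj(1)]
      = (1/6)[(3) + (1) + (1 + 2*exp(-2*I*pi/3)) + (1) + (1 + 2*exp(2*I*pi/3)) + (1)] = 6/6 = 1
  <chi_rho, chi_1> = (1/6)[1*(3)*conj(1) + 1*(1)*conj(exp(I*pi/3)) + 1*(1 + 2*exp(-2*I*pi/3))*conj(exp(2*I*pi/3)) + 1*(1)*conj(-1) + 1*(1 + 2*exp(2*I*pi/3))*conj(exp(-2*I*pi/3)) + 1*(1)*conj(exp(-I*pi/3))]
      = (1/6)[(3) + (exp(-2*I*pi/3) + exp(-I*pi/3) + exp(I*pi/3)) + (exp(-2*I*pi/3) + 2*exp(2*I*pi/3)) + (-1) + (2*exp(-2*I*pi/3) + exp(2*I*pi/3)) + (exp(-I*pi/3) + exp(2*I*pi/3) + exp(I*pi/3))] = 0/6 = 0
  <chi_rho, chi_2> = (1/6)[1*(3)*conj(1) + 1*(1)*conj(exp(2*I*pi/3)) + 1*(1 + 2*exp(-2*I*pi/3))*conj(exp(-2*I*pi/3)) + 1*(1)*conj(1) + 1*(1 + 2*exp(2*I*pi/3))*conj(exp(2*I*pi/3)) + 1*(1)*conj(exp(-2*I*pi/3))]
      = (1/6)[(3) + (exp(-2*I*pi/3)) + (2 + exp(2*I*pi/3)) + (1) + (2 + exp(-2*I*pi/3)) + (exp(2*I*pi/3))] = 6/6 = 1
  <chi_rho, chi_3> = (1/6)[1*(3)*conj(1) + 1*(1)*conj(-1) + 1*(1 + 2*exp(-2*I*pi/3))*conj(1) + 1*(1)*conj(-1) + 1*(1 + 2*exp(2*I*pi/3))*conj(1) + 1*(1)*conj(-1)]
      = (1/6)[(3) + (-1) + (1 + 2*exp(-2*I*pi/3)) + (-1) + (1 + 2*exp(2*I*pi/3)) + (-1)] = 0/6 = 0
  <chi_rho, chi_4> = (1/6)[1*(3)*conj(1) + 1*(1)*conj(exp(-2*I*pi/3)) + 1*(1 + 2*exp(-2*I*pi/3))*conj(exp(2*I*pi/3)) + 1*(1)*conj(1) + 1*(1 + 2*exp(2*I*pi/3))*conj(exp(-2*I*pi/3)) + 1*(1)*conj(exp(2*I*pi/3))]
      = (1/6)[(3) + (exp(-2*I*pi/3) + exp(2*I*pi/3) + exp(I*pi/3)) + (exp(-2*I*pi/3) + 2*exp(2*I*pi/3)) + (1) + (2*exp(-2*I*pi/3) + exp(2*I*pi/3)) + (exp(-2*I*pi/3) + exp(-I*pi/3) + exp(2*I*pi/3))] = 0/6 = 0
  <chi_rho, chi_5> = (1/6)[1*(3)*conj(1) + 1*(1)*conj(exp(-I*pi/3)) + 1*(1 + 2*exp(-2*I*pi/3))*conj(exp(-2*I*pi/3)) + 1*(1)*conj(-1) + 1*(1 + 2*exp(2*I*pi/3))*conj(exp(2*I*pi/3)) + 1*(1)*conj(exp(I*pi/3))]
      = (1/6)[(3) + (exp(I*pi/3)) + (2 + exp(2*I*pi/3)) + (-1) + (2 + exp(-2*I*pi/3)) + (exp(-I*pi/3))] = 6/6 = 1
(Exp terms are combined using exp(i*s)*conj(exp(i*t)) = exp(i*(s-t)), and sums of them are collapsed using the identity that for every m > 1 the m distinct m-th roots of unity sum to 0, e.g. 1 + exp(2*I*pi/3) + exp(-2*I*pi/3) = 0.)
Dimension check: dim(rho) = sum (mult * dim) = 1*1 + 0*1 + 1*1 + 0*1 + 0*1 + 1*1 = 3 = chi_rho(e) = 3.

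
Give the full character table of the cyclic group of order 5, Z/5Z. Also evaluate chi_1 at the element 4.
Character table of Z/5Z (irreps indexed chi_0,...,chi_4 with chi_k(m) = zeta_5^(k*m), zeta_5 = exp(2*pi*i/5)):
  irrep \ class  {0} (size 1)  {1} (size 1)    {2} (size 1)    {3} (size 1)    {4} (size 1)  
  chi_0          1             1               1               1               1             
  chi_1          1             exp(2*I*pi/5)   exp(4*I*pi/5)   exp(-4*I*pi/5)  exp(-2*I*pi/5)
  chi_2          1             exp(4*I*pi/5)   exp(-2*I*pi/5)  exp(2*I*pi/5)   exp(-4*I*pi/5)
  chi_3          1             exp(-4*I*pi/5)  exp(2*I*pi/5)   exp(-2*I*pi/5)  exp(4*I*pi/5) 
  chi_4          1             exp(-2*I*pi/5)  exp(-4*I*pi/5)  exp(4*I*pi/5)   exp(2*I*pi/5) 

Spot check: chi_1(4) = zeta_5^(1*4) = zeta_5^4 = exp(-2*I*pi/5).

Details: Z/5Z is abelian, so all 5 irreducible complex representations are 1-dimensional. They are given by chi_k(m) = zeta_5^(k*m) for k = 0,...,4. Row orthogonality: sum_m chi_k(m) conj(chi_l(m)) = 5 * [k = l].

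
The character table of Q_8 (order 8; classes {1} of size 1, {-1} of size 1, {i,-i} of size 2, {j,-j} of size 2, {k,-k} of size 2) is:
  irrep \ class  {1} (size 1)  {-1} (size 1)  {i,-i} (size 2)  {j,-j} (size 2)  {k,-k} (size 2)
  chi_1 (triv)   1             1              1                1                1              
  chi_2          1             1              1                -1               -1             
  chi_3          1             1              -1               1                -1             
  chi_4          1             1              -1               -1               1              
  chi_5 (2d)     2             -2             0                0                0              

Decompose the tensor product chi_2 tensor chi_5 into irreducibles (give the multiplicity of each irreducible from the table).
chi_2 tensor chi_5 = chi_5 (all other irreducibles have multiplicity 0).

Why: The character of a tensor product is the pointwise product (chi_2 * chi_5)(C) = chi_2(C) * chi_5(C):
  {1}: (1)*(2), {-1}: (1)*(-2), {i,-i}: (1)*(0), {j,-j}: (-1)*(0), {k,-k}: (-1)*(0)
so (chi_2 * chi_5) takes values
  {1} -> 2, {-1} -> -2, {i,-i} -> 0, {j,-j} -> 0, {k,-k} -> 0.
Now take the inner product of this character with each irreducible chi from the table, <chi_2*chi_5, chi> = (1/8) sum_C |C| (chi_2*chi_5)(C) conj(chi(C)):
  <chi_2*chi_5, chi_1> = (1/8)[1*(2)*conj(1) + 1*(-2)*conj(1) + 2*(0)*conj(1) + 2*(0)*conj(1) + 2*(0)*conj(1)]
      = (1/8)[(2) + (-2) + (0) + (0) + (0)] = 0/8 = 0
  <chi_2*chi_5, chi_2> = (1/8)[1*(2)*conj(1) + 1*(-2)*conj(1) + 2*(0)*conj(1) + 2*(0)*conj(-1) + 2*(0)*conj(-1)]
      = (1/8)[(2) + (-2) + (0) + (0) + (0)] = 0/8 = 0
  <chi_2*chi_5, chi_3> = (1/8)[1*(2)*conj(1) + 1*(-2)*conj(1) + 2*(0)*conj(-1) + 2*(0)*conj(1) + 2*(0)*conj(-1)]
      = (1/8)[(2) + (-2) + (0) + (0) + (0)] = 0/8 = 0
  <chi_2*chi_5, chi_4> = (1/8)[1*(2)*conj(1) + 1*(-2)*conj(1) + 2*(0)*conj(-1) + 2*(0)*conj(-1) + 2*(0)*conj(1)]
      = (1/8)[(2) + (-2) + (0) + (0) + (0)] = 0/8 = 0
  <chi_2*chi_5, chi_5> = (1/8)[1*(2)*conj(2) + 1*(-2)*conj(-2) + 2*(0)*conj(0) + 2*(0)*conj(0) + 2*(0)*conj(0)]
      = (1/8)[(4) + (4) + (0) + (0) + (0)] = 8/8 = 1
Hence the multiplicities are chi_5: 1. Dimension check: dim(chi_2)*dim(chi_5) = 1*2 = 2 and sum (mult * dim) = 1*2 = 2.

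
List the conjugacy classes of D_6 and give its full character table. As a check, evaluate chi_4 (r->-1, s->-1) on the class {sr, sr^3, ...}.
Conjugacy classes: {e} of size 1, {r^3} of size 1, {r^1, r^5} of size 2, {r^2, r^4} of size 2, {s, sr^2, ...} of size 3, {sr, sr^3, ...} of size 3.
Character table:
  irrep \ class              {e} (size 1)  {r^3} (size 1)  {r^1, r^5} (size 2)  {r^2, r^4} (size 2)  {s, sr^2, ...} (size 3)  {sr, sr^3, ...} (size 3)
  chi_1 (triv)               1             1               1                    1                    1                        1                       
  chi_2 (sign: r->1, s->-1)  1             1               1                    1                    -1                       -1                      
  chi_3 (r->-1, s->1)        1             -1              -1                   1                    1                        -1                      
  chi_4 (r->-1, s->-1)       1             -1              -1                   1                    -1                       1                       
  chi_5 (2d, j=1)            2             -2              1                    -1                   0                        0                       
  chi_6 (2d, j=2)            2             2               -1                   -1                   0                        0                       

Spot check: chi_4 (r->-1, s->-1) on {sr, sr^3, ...} = 1.

Why: D_6 has order 2*6 = 12 with 6 conjugacy classes, hence 6 irreducibles. Sum of squared dims 1 + 1 + 1 + 1 + 4 + 4 = 12 = |G|. Linear characters come from the abelianisation; the 2-dimensional irreps have character r^k -> 2*cos(2*pi*j*k/6), reflections -> 0.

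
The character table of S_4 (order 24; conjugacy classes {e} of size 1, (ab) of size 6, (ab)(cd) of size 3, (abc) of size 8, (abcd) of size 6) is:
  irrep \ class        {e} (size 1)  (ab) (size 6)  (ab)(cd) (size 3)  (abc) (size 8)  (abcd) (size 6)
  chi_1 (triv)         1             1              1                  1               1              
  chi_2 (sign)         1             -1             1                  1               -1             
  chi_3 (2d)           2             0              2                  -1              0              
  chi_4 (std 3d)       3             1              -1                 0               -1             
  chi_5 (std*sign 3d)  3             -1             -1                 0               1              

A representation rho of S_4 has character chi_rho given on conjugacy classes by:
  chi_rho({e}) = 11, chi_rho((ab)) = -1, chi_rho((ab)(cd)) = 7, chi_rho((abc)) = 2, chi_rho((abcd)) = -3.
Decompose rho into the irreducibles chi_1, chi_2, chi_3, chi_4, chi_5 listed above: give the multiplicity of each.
Multiplicities: chi_1: 1, chi_2: 3, chi_3: 2, chi_4: 1, chi_5: 0.

Why: Use <chi_rho, chi> = (1/|G|) sum_C |C| * chi_rho(C) * conj(chi(C)) with |G| = 24 for each irreducible chi in the table:
  <chi_rho, chi_1> = (1/24)[1*(11)*conj(1) + 6*(-1)*conj(1) + 3*(7)*conj(1) + 8*(2)*conj(1) + 6*(-3)*conj(1)]
      = (1/24)[(11) + (-6) + (21) + (16) + (-18)] = 24/24 = 1
  <chi_rho, chi_2> = (1/24)[1*(11)*conj(1) + 6*(-1)*conj(-1) + 3*(7)*conj(1) + 8*(2)*conj(1) + 6*(-3)*conj(-1)]
      = (1/24)[(11) + (6) + (21) + (16) + (18)] = 72/24 = 3
  <chi_rho, chi_3> = (1/24)[1*(11)*conj(2) + 6*(-1)*conj(0) + 3*(7)*conj(2) + 8*(2)*conj(-1) + 6*(-3)*conj(0)]
      = (1/24)[(22) + (0) + (42) + (-16) + (0)] = 48/24 = 2
  <chi_rho, chi_4> = (1/24)[1*(11)*conj(3) + 6*(-1)*conj(1) + 3*(7)*conj(-1) + 8*(2)*conj(0) + 6*(-3)*conj(-1)]
      = (1/24)[(33) + (-6) + (-21) + (0) + (18)] = 24/24 = 1
  <chi_rho, chi_5> = (1/24)[1*(11)*conj(3) + 6*(-1)*conj(-1) + 3*(7)*conj(-1) + 8*(2)*conj(0) + 6*(-3)*conj(1)]
      = (1/24)[(33) + (6) + (-21) + (0) + (-18)] = 0/24 = 0
Dimension check: dim(rho) = sum (mult * dim) = 1*1 + 3*1 + 2*2 + 1*3 + 0*3 = 11 = chi_rho(e) = 11.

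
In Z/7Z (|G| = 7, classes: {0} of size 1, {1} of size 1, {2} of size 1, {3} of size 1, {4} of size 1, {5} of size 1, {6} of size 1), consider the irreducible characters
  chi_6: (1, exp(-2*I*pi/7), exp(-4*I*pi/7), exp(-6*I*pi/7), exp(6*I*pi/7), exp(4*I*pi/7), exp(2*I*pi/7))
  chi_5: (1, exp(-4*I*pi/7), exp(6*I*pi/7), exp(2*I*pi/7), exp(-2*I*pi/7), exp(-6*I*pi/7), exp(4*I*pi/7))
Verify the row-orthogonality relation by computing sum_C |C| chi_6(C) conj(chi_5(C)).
Sum = 0; so <chi_6, chi_5> = 0 (distinct irreducibles are orthogonal).

Compute term by term over conjugacy classes (|C| * chi_6(C) * conj(chi_5(C))):
  1*(1)*conj(1) + 1*(exp(-2*I*pi/7))*conj(exp(-4*I*pi/7)) + 1*(exp(-4*I*pi/7))*conj(exp(6*I*pi/7)) + 1*(exp(-6*I*pi/7))*conj(exp(2*I*pi/7)) + 1*(exp(6*I*pi/7))*conj(exp(-2*I*pi/7)) + 1*(exp(4*I*pi/7))*conj(exp(-6*I*pi/7)) + 1*(exp(2*I*pi/7))*conj(exp(4*I*pi/7))
  = (1) + (exp(2*I*pi/7)) + (exp(4*I*pi/7)) + (exp(6*I*pi/7)) + (exp(-6*I*pi/7)) + (exp(-4*I*pi/7)) + (exp(-2*I*pi/7))
  = 0.
(Exp terms are combined using exp(i*s)*conj(exp(i*t)) = exp(i*(s-t)), and sums of them are collapsed using the identity that for every m > 1 the m distinct m-th roots of unity sum to 0, e.g. 1 + exp(2*I*pi/3) + exp(-2*I*pi/3) = 0.)
Dividing by |G| = 7 gives 0/7 = 0, matching the row-orthogonality relation <chi_6, chi_5> = [chi_6 = chi_5].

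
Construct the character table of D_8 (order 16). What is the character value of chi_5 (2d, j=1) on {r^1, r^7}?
Conjugacy classes: {e} of size 1, {r^4} of size 1, {r^1, r^7} of size 2, {r^2, r^6} of size 2, {r^3, r^5} of size 2, {s, sr^2, ...} of size 4, {sr, sr^3, ...} of size 4.
Character table:
  irrep \ class              {e} (size 1)  {r^4} (size 1)  {r^1, r^7} (size 2)  {r^2, r^6} (size 2)  {r^3, r^5} (size 2)  {s, sr^2, ...} (size 4)  {sr, sr^3, ...} (size 4)
  chi_1 (triv)               1             1               1                    1                    1                    1                        1                       
  chi_2 (sign: r->1, s->-1)  1             1               1                    1                    1                    -1                       -1                      
  chi_3 (r->-1, s->1)        1             1               -1                   1                    -1                   1                        -1                      
  chi_4 (r->-1, s->-1)       1             1               -1                   1                    -1                   -1                       1                       
  chi_5 (2d, j=1)            2             -2              sqrt(2)              0                    -sqrt(2)             0                        0                       
  chi_6 (2d, j=2)            2             2               0                    -2                   0                    0                        0                       
  chi_7 (2d, j=3)            2             -2              -sqrt(2)             0                    sqrt(2)              0                        0                       

Spot check: chi_5 (2d, j=1) on {r^1, r^7} = sqrt(2).

Solution. D_8 has order 2*8 = 16 with 7 conjugacy classes, hence 7 irreducibles. Sum of squared dims 1 + 1 + 1 + 1 + 4 + 4 + 4 = 16 = |G|. Linear characters come from the abelianisation; the 2-dimensional irreps have character r^k -> 2*cos(2*pi*j*k/8), reflections -> 0.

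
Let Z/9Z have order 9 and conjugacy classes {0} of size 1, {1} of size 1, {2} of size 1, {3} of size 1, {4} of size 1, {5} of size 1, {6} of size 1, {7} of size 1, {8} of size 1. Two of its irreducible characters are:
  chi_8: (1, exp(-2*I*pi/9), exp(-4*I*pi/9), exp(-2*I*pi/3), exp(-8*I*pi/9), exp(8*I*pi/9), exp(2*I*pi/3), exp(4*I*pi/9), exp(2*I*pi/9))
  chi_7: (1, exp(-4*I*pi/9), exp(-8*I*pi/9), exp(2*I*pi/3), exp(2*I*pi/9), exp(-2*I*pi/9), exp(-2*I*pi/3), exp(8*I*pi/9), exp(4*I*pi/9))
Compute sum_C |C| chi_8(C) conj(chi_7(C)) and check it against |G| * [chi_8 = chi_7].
Sum = 0; so <chi_8, chi_7> = 0 (distinct irreducibles are orthogonal).

Argument: Compute term by term over conjugacy classes (|C| * chi_8(C) * conj(chi_7(C))):
  1*(1)*conj(1) + 1*(exp(-2*I*pi/9))*conj(exp(-4*I*pi/9)) + 1*(exp(-4*I*pi/9))*conj(exp(-8*I*pi/9)) + 1*(exp(-2*I*pi/3))*conj(exp(2*I*pi/3)) + 1*(exp(-8*I*pi/9))*conj(exp(2*I*pi/9)) + 1*(exp(8*I*pi/9))*conj(exp(-2*I*pi/9)) + 1*(exp(2*I*pi/3))*conj(exp(-2*I*pi/3)) + 1*(exp(4*I*pi/9))*conj(exp(8*I*pi/9)) + 1*(exp(2*I*pi/9))*conj(exp(4*I*pi/9))
  = (1) + (exp(2*I*pi/9)) + (exp(4*I*pi/9)) + (exp(2*I*pi/3)) + (exp(8*I*pi/9)) + (exp(-8*I*pi/9)) + (exp(-2*I*pi/3)) + (exp(-4*I*pi/9)) + (exp(-2*I*pi/9))
  = 0.
(Exp terms are combined using exp(i*s)*conj(exp(i*t)) = exp(i*(s-t)), and sums of them are collapsed using the identity that for every m > 1 the m distinct m-th roots of unity sum to 0, e.g. 1 + exp(2*I*pi/3) + exp(-2*I*pi/3) = 0.)
Dividing by |G| = 9 gives 0/9 = 0, matching the row-orthogonality relation <chi_8, chi_7> = [chi_8 = chi_7].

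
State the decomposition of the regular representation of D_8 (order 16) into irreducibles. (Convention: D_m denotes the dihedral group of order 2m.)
Each irreducible V_i of dimension d_i appears with multiplicity d_i, i.e. rho_reg = (direct sum over all irreducibles V_i) d_i V_i. The irreducible dimensions for D_8 are 1, 1, 1, 1, 2, 2, 2: 4 irreducibles of dimension 1, each with multiplicity 1; 3 irreducibles of dimension 2, each with multiplicity 2. Total dimension 4*1*1 + 3*2*2 = 16 = |G|.

Proof sketch: General theorem: in the regular representation of a finite group G, each irreducible appears with multiplicity equal to its dimension. Check: dim(rho_reg) = sum d_i^2 = 1 + 1 + 1 + 1 + 4 + 4 + 4 = 16 = |G|.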